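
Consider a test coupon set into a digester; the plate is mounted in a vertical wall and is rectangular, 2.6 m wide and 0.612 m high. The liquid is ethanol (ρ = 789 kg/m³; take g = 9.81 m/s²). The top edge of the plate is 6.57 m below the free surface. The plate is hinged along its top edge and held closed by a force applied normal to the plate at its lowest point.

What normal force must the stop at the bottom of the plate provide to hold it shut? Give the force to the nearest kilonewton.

P ≈ 43 kN

γ = ρg = 789 × 9.81 / 1000 = 7.74009 kN/m³.
The centroid lies 0.612/2 = 0.306 m below the top edge, so the centroid depth is h_c = 6.57 + 0.306 = 6.876 m.
A = 2.6 × 0.612 = 1.5912 m².
Resultant F = γ·h_c·A = 7.74009 × 6.876 × 1.5912 = 84.685 kN.
I_c = b·h³/12 = 2.6 × 0.612³/12 = 0.0496645 m⁴.
Centre of pressure: y_p = y_c + I_c/(y_c·A) = 6.876 + 0.0496645/(6.876 × 1.5912) = 6.876 + 0.00453926 = 6.88054 m along the plane.
The resultant acts 0.306 + 0.00453926 = 0.310539 m (along the plate) below the hinge at the top edge, so the moment about the hinge is M = F × 0.310539 = 84.685 × 0.310539 = 26.298 kN·m.
A normal force at the bottom, 0.612 m from the hinge, must supply this moment: P = 26.298/0.612 = 42.9706 kN.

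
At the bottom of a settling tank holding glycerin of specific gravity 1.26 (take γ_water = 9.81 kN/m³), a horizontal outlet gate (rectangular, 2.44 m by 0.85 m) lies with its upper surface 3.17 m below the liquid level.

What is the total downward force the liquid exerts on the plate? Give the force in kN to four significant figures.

γ = 1.26 × 9.81 = 12.3606 kN/m³.
The plate is horizontal, so pressure is uniform at p = γ·h = 12.3606 × 3.17 = 39.1831 kN/m².
A = 2.44 × 0.85 = 2.074 m².
F = p·A = 39.1831 × 2.074 = 81.2657 kN.

F ≈ 81.27 kN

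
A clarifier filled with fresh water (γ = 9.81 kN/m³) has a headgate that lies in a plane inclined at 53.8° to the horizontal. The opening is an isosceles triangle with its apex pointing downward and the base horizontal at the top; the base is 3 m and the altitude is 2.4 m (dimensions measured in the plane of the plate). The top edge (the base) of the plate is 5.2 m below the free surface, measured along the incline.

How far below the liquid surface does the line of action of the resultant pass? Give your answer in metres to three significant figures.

h_p = 4.88 m

γ = 9.81 kN/m³.
Let θ = 53.8° be the plate's angle to the horizontal; measure y along the incline from where the plane meets the free surface. Vertical depth h = y·sinθ with sinθ = 0.806960.
With the apex down, the centroid sits h/3 = 2.4/3 = 0.8 m below the base (the top edge), so y_c = 5.2 + 0.8 = 6 m and h_c = 6 × 0.806960 = 4.84176 m.
A = ½ × 3 × 2.4 = 3.6 m².
Resultant F = γ·h_c·A = 9.81 × 4.84176 × 3.6 = 170.992 kN.
I_c = b·h³/36 = 3 × 2.4³/36 = 1.152 m⁴.
Centre of pressure: y_p = y_c + I_c/(y_c·A) = 6 + 1.152/(6 × 3.6) = 6 + 0.0533333 = 6.05333 m along the plane.
Vertically, h_p = y_p·sinθ = 6.05333 × 0.806960 = 4.8848 m.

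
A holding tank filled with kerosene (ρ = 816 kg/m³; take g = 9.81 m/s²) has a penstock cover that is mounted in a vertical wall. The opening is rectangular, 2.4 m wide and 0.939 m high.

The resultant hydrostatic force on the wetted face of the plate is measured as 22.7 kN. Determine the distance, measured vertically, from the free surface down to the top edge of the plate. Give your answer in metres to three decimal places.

γ = ρg = 816 × 9.81 / 1000 = 8.00496 kN/m³.
A = 2.4 × 0.939 = 2.2536 m².
From F = γ·h_c·A, the centroid depth is h_c = 22.7/(8.00496 × 2.2536) = 1.25832 m.
The centroid lies 0.939/2 = 0.4695 m below the top edge, so the top edge sits at h_top = 1.25832 − 0.4695 = 0.78882 m below the surface.

d_top ≈ 0.789 m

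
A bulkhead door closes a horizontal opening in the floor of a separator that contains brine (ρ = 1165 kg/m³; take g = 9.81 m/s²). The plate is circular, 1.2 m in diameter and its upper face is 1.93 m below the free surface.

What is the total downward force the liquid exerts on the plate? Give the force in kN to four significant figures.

F ≈ 24.95 kN

γ = ρg = 1165 × 9.81 / 1000 = 11.42865 kN/m³.
The plate is horizontal, so pressure is uniform at p = γ·h = 11.42865 × 1.93 = 22.0573 kN/m².
A = π(0.6)² = 1.13097 m².
F = p·A = 22.0573 × 1.13097 = 24.9461 kN.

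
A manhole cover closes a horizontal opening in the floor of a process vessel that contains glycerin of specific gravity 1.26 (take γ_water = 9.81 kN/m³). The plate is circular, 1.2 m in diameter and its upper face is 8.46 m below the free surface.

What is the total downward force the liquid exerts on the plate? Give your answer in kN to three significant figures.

F ≈ 118 kN

γ = 1.26 × 9.81 = 12.3606 kN/m³.
The plate is horizontal, so pressure is uniform at p = γ·h = 12.3606 × 8.46 = 104.571 kN/m².
A = π(0.6)² = 1.13097 m².
F = p·A = 104.571 × 1.13097 = 118.267 kN.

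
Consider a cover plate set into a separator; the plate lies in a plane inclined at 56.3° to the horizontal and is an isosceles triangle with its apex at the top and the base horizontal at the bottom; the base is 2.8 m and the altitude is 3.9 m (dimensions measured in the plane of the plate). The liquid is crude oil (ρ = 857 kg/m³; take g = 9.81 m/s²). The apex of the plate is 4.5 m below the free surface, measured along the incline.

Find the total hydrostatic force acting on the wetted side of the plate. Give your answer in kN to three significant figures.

γ = ρg = 857 × 9.81 / 1000 = 8.40717 kN/m³.
Let θ = 56.3° be the plate's angle to the horizontal; measure y along the incline from where the plane meets the free surface. Vertical depth h = y·sinθ with sinθ = 0.831954.
With the apex up, the centroid sits 2h/3 = 2 × 3.9/3 = 2.6 m below the apex, so y_c = 4.5 + 2.6 = 7.1 m and h_c = 7.1 × 0.831954 = 5.90687 m.
A = ½ × 2.8 × 3.9 = 5.46 m².
Resultant F = γ·h_c·A = 8.40717 × 5.90687 × 5.46 = 271.144 kN.

F ≈ 271 kN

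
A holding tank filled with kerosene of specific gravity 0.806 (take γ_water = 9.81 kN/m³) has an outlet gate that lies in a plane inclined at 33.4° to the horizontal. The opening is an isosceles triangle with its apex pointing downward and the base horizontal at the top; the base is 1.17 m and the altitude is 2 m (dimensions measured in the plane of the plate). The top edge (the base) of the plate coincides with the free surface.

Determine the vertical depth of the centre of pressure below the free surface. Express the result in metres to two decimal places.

h_p = 0.55 m

γ = 0.806 × 9.81 = 7.90686 kN/m³.
Let θ = 33.4° be the plate's angle to the horizontal; measure y along the incline from where the plane meets the free surface. Vertical depth h = y·sinθ with sinθ = 0.550481.
With the apex down, the centroid sits h/3 = 2/3 = 0.666667 m below the base (the top edge), so y_c = 0.666667 m and h_c = 0.666667 × 0.550481 = 0.366988 m.
A = ½ × 1.17 × 2 = 1.17 m².
Resultant F = γ·h_c·A = 7.90686 × 0.366988 × 1.17 = 3.39502 kN.
I_c = b·h³/36 = 1.17 × 2³/36 = 0.26 m⁴.
Centre of pressure: y_p = y_c + I_c/(y_c·A) = 0.666667 + 0.26/(0.666667 × 1.17) = 0.666667 + 0.333333 = 1 m along the plane.
Vertically, h_p = y_p·sinθ = 1 × 0.550481 = 0.550481 m.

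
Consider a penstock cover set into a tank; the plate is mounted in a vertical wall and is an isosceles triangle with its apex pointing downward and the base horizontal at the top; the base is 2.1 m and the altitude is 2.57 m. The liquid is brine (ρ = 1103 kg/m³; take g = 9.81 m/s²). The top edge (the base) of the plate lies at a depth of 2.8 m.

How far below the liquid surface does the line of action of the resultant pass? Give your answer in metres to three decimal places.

h_p = 3.757 m

γ = ρg = 1103 × 9.81 / 1000 = 10.82043 kN/m³.
With the apex down, the centroid sits h/3 = 2.57/3 = 0.856667 m below the base (the top edge), so the centroid depth is h_c = 2.8 + 0.856667 = 3.65667 m.
A = ½ × 2.1 × 2.57 = 2.6985 m².
Resultant F = γ·h_c·A = 10.82043 × 3.65667 × 2.6985 = 106.771 kN.
I_c = b·h³/36 = 2.1 × 2.57³/36 = 0.990185 m⁴.
Centre of pressure: y_p = y_c + I_c/(y_c·A) = 3.65667 + 0.990185/(3.65667 × 2.6985) = 3.65667 + 0.100348 = 3.75702 m along the plane.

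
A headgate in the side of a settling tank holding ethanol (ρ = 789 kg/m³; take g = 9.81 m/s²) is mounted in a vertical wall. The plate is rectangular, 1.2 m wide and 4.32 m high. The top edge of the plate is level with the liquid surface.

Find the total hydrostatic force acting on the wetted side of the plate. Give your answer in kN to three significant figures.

F ≈ 86.7 kN

γ = ρg = 789 × 9.81 / 1000 = 7.74009 kN/m³.
The centroid lies 4.32/2 = 2.16 m below the top edge, so the centroid depth is h_c = 2.16 m.
A = 1.2 × 4.32 = 5.184 m².
Resultant F = γ·h_c·A = 7.74009 × 2.16 × 5.184 = 86.6692 kN.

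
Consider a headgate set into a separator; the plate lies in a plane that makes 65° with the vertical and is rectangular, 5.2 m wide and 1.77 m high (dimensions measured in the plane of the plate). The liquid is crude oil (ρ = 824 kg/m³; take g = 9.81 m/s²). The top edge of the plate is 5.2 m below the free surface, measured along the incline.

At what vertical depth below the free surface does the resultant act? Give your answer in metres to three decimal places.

γ = ρg = 824 × 9.81 / 1000 = 8.08344 kN/m³.
The plate makes 65° with the vertical, i.e. θ = 90° − 65° = 25° to the horizontal. Measuring y along the incline from the free-surface line, vertical depth h = y·sinθ with sinθ = 0.422618.
The centroid lies 1.77/2 = 0.885 m below the top edge, so y_c = 5.2 + 0.885 = 6.085 m and h_c = 6.085 × 0.422618 = 2.57163 m.
A = 5.2 × 1.77 = 9.204 m².
Resultant F = γ·h_c·A = 8.08344 × 2.57163 × 9.204 = 191.329 kN.
I_c = b·h³/12 = 5.2 × 1.77³/12 = 2.40293 m⁴.
Centre of pressure: y_p = y_c + I_c/(y_c·A) = 6.085 + 2.40293/(6.085 × 9.204) = 6.085 + 0.0429046 = 6.1279 m along the plane.
Vertically, h_p = y_p·sinθ = 6.1279 × 0.422618 = 2.58976 m.

h_p = 2.590 m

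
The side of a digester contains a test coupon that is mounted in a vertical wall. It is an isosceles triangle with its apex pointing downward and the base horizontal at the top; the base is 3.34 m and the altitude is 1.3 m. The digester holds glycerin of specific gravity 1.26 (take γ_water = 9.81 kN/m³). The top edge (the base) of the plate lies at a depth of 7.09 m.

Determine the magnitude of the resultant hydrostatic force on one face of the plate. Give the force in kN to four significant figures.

F ≈ 201.9 kN

γ = 1.26 × 9.81 = 12.3606 kN/m³.
With the apex down, the centroid sits h/3 = 1.3/3 = 0.433333 m below the base (the top edge), so the centroid depth is h_c = 7.09 + 0.433333 = 7.52333 m.
A = ½ × 3.34 × 1.3 = 2.171 m².
Resultant F = γ·h_c·A = 12.3606 × 7.52333 × 2.171 = 201.888 kN.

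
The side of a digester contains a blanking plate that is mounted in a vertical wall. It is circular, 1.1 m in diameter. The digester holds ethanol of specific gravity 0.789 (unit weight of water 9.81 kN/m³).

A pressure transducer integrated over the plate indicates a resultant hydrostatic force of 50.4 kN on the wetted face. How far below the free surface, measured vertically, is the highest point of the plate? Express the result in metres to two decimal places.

γ = 0.789 × 9.81 = 7.74009 kN/m³.
A = π(0.55)² = 0.950332 m².
From F = γ·h_c·A, the centroid depth is h_c = 50.4/(7.74009 × 0.950332) = 6.85187 m.
The centroid is at the centre, 0.55 m below the top of the plate, so the highest point sits at h_top = 6.85187 − 0.55 = 6.30187 m below the surface.

d_top ≈ 6.30 m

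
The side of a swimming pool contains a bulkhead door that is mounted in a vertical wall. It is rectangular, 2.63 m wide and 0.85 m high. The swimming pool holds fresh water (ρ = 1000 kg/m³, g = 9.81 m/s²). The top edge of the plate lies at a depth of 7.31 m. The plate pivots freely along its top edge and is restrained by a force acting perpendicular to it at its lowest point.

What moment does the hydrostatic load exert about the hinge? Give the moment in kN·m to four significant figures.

γ = ρg = 1000 × 9.81 = 9810 N/m³ = 9.81 kN/m³.
The centroid lies 0.85/2 = 0.425 m below the top edge, so the centroid depth is h_c = 7.31 + 0.425 = 7.735 m.
A = 2.63 × 0.85 = 2.2355 m².
Resultant F = γ·h_c·A = 9.81 × 7.735 × 2.2355 = 169.631 kN.
I_c = b·h³/12 = 2.63 × 0.85³/12 = 0.134596 m⁴.
Centre of pressure: y_p = y_c + I_c/(y_c·A) = 7.735 + 0.134596/(7.735 × 2.2355) = 7.735 + 0.0077839 = 7.74278 m along the plane.
The resultant acts 0.425 + 0.0077839 = 0.432784 m (along the plate) below the hinge at the top edge, so the moment about the hinge is M = F × 0.432784 = 169.631 × 0.432784 = 73.4136 kN·m.

M ≈ 73.41 kN·m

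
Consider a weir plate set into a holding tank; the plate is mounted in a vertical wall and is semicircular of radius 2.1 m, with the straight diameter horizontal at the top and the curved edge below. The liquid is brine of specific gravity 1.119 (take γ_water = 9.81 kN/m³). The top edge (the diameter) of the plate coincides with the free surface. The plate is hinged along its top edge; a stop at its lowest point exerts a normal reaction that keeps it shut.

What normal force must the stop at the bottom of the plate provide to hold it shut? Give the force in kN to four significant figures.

P ≈ 39.92 kN

γ = 1.119 × 9.81 = 10.97739 kN/m³.
The centroid of a semicircle lies 4r/(3π) = 0.891268 m from the diameter, here below the top edge, so the centroid depth is h_c = 0.891268 m.
A = πr²/2 = π × 2.1²/2 = 6.92721 m².
Resultant F = γ·h_c·A = 10.97739 × 0.891268 × 6.92721 = 67.7744 kN.
I_c = (π/8 − 8/(9π))·r⁴ = 0.109757 × 2.1⁴ = 2.13457 m⁴.
Centre of pressure: y_p = y_c + I_c/(y_c·A) = 0.891268 + 2.13457/(0.891268 × 6.92721) = 0.891268 + 0.345735 = 1.237 m along the plane.
The resultant acts 0.891268 + 0.345735 = 1.237 m (along the plate) below the hinge at the top edge, so the moment about the hinge is M = F × 1.237 = 67.7744 × 1.237 = 83.8369 kN·m.
A normal force at the bottom, 2.1 m from the hinge, must supply this moment: P = 83.8369/2.1 = 39.9223 kN.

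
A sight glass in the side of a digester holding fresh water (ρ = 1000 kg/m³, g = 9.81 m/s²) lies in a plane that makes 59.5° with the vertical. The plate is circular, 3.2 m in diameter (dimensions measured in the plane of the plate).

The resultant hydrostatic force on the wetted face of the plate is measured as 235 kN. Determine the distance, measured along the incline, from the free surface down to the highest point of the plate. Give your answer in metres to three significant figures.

γ = ρg = 1000 × 9.81 = 9810 N/m³ = 9.81 kN/m³.
A = π(1.6)² = 8.04248 m².
From F = γ·h_c·A, the centroid depth is h_c = 235/(9.81 × 8.04248) = 2.97858 m.
The plate makes 59.5° with the vertical, i.e. θ = 90° − 59.5° = 30.5° to the horizontal. Measuring y along the incline from the free-surface line, vertical depth h = y·sinθ with sinθ = 0.507538.
Along the incline, y_c = h_c/sinθ = 2.97858/0.507538 = 5.86868 m.
The centroid is at the centre, 1.6 m below the top of the plate, so the highest point sits at y_top = 5.86868 − 1.6 = 4.26868 m along the incline.

y_top ≈ 4.27 m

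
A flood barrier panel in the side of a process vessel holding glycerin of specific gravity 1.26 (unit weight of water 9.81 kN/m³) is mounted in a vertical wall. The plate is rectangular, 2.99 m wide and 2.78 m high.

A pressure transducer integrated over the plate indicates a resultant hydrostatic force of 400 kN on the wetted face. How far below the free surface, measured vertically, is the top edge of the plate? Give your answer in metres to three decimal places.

d_top ≈ 2.503 m

γ = 1.26 × 9.81 = 12.3606 kN/m³.
A = 2.99 × 2.78 = 8.3122 m².
From F = γ·h_c·A, the centroid depth is h_c = 400/(12.3606 × 8.3122) = 3.89318 m.
The centroid lies 2.78/2 = 1.39 m below the top edge, so the top edge sits at h_top = 3.89318 − 1.39 = 2.50318 m below the surface.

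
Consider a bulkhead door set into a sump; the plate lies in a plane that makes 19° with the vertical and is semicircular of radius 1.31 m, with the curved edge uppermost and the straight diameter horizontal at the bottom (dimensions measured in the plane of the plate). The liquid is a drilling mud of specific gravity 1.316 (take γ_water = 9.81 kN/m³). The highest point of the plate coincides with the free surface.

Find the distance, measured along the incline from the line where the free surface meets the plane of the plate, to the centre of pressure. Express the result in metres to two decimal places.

γ = 1.316 × 9.81 = 12.90996 kN/m³.
The plate makes 19° with the vertical, i.e. θ = 90° − 19° = 71° to the horizontal. Measuring y along the incline from the free-surface line, vertical depth h = y·sinθ with sinθ = 0.945519.
The centroid lies 4r/(3π) = 0.555981 m above the diameter, so r − 4r/(3π) = 1.31 − 0.555981 = 0.754019 m below the topmost point, so y_c = 0.754019 m and h_c = 0.754019 × 0.945519 = 0.712939 m.
A = πr²/2 = π × 1.31²/2 = 2.69564 m².
Resultant F = γ·h_c·A = 12.90996 × 0.712939 × 2.69564 = 24.8107 kN.
I_c = (π/8 − 8/(9π))·r⁴ = 0.109757 × 1.31⁴ = 0.323234 m⁴.
Centre of pressure: y_p = y_c + I_c/(y_c·A) = 0.754019 + 0.323234/(0.754019 × 2.69564) = 0.754019 + 0.159028 = 0.913047 m along the plane.

y_p = 0.91 m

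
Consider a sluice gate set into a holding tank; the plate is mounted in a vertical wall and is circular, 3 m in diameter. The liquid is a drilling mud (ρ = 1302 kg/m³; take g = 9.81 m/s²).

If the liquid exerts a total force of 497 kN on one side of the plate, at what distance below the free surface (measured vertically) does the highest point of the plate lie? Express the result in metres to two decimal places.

γ = ρg = 1302 × 9.81 / 1000 = 12.77262 kN/m³.
A = π(1.5)² = 7.06858 m².
From F = γ·h_c·A, the centroid depth is h_c = 497/(12.77262 × 7.06858) = 5.50483 m.
The centroid is at the centre, 1.5 m below the top of the plate, so the highest point sits at h_top = 5.50483 − 1.5 = 4.00483 m below the surface.

d_top ≈ 4.00 m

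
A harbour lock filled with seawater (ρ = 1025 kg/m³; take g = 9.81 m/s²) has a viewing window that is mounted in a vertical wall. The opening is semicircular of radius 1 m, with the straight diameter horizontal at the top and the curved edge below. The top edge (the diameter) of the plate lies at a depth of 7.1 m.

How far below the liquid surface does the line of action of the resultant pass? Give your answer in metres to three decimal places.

γ = ρg = 1025 × 9.81 / 1000 = 10.05525 kN/m³.
The centroid of a semicircle lies 4r/(3π) = 0.424413 m from the diameter, here below the top edge, so the centroid depth is h_c = 7.1 + 0.424413 = 7.52441 m.
A = πr²/2 = π × 1²/2 = 1.5708 m².
Resultant F = γ·h_c·A = 10.05525 × 7.52441 × 1.5708 = 118.846 kN.
I_c = (π/8 − 8/(9π))·r⁴ = 0.109757 × 1⁴ = 0.109757 m⁴.
Centre of pressure: y_p = y_c + I_c/(y_c·A) = 7.52441 + 0.109757/(7.52441 × 1.5708) = 7.52441 + 0.00928622 = 7.5337 m along the plane.

h_p = 7.534 m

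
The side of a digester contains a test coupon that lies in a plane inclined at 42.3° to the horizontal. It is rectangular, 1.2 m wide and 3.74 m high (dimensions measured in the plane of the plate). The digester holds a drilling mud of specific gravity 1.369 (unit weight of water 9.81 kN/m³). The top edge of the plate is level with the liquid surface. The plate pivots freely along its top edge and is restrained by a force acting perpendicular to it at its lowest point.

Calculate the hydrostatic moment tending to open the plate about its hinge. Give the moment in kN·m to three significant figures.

M ≈ 189 kN·m

γ = 1.369 × 9.81 = 13.42989 kN/m³.
Let θ = 42.3° be the plate's angle to the horizontal; measure y along the incline from where the plane meets the free surface. Vertical depth h = y·sinθ with sinθ = 0.673013.
The centroid lies 3.74/2 = 1.87 m below the top edge, so y_c = 1.87 m and h_c = 1.87 × 0.673013 = 1.25853 m.
A = 1.2 × 3.74 = 4.488 m².
Resultant F = γ·h_c·A = 13.42989 × 1.25853 × 4.488 = 75.8558 kN.
I_c = b·h³/12 = 1.2 × 3.74³/12 = 5.23136 m⁴.
Centre of pressure: y_p = y_c + I_c/(y_c·A) = 1.87 + 5.23136/(1.87 × 4.488) = 1.87 + 0.623333 = 2.49333 m along the plane.
The resultant acts 1.87 + 0.623333 = 2.49333 m (along the plate) below the hinge at the top edge, so the moment about the hinge is M = F × 2.49333 = 75.8558 × 2.49333 = 189.134 kN·m.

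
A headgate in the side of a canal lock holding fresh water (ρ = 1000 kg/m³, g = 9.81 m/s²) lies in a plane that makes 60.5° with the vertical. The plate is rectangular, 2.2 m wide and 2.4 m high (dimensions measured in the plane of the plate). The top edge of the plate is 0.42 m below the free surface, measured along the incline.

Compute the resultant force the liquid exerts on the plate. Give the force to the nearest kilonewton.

γ = ρg = 1000 × 9.81 = 9810 N/m³ = 9.81 kN/m³.
The plate makes 60.5° with the vertical, i.e. θ = 90° − 60.5° = 29.5° to the horizontal. Measuring y along the incline from the free-surface line, vertical depth h = y·sinθ with sinθ = 0.492424.
The centroid lies 2.4/2 = 1.2 m below the top edge, so y_c = 0.42 + 1.2 = 1.62 m and h_c = 1.62 × 0.492424 = 0.797727 m.
A = 2.2 × 2.4 = 5.28 m².
Resultant F = γ·h_c·A = 9.81 × 0.797727 × 5.28 = 41.3197 kN.

F ≈ 41 kN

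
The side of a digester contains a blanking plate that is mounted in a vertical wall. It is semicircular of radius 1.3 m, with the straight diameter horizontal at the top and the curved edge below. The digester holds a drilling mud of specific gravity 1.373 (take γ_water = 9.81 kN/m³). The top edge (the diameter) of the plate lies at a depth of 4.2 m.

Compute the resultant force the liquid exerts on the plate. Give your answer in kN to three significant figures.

γ = 1.373 × 9.81 = 13.46913 kN/m³.
The centroid of a semicircle lies 4r/(3π) = 0.551737 m from the diameter, here below the top edge, so the centroid depth is h_c = 4.2 + 0.551737 = 4.75174 m.
A = πr²/2 = π × 1.3²/2 = 2.65465 m².
Resultant F = γ·h_c·A = 13.46913 × 4.75174 × 2.65465 = 169.902 kN.

F ≈ 170 kN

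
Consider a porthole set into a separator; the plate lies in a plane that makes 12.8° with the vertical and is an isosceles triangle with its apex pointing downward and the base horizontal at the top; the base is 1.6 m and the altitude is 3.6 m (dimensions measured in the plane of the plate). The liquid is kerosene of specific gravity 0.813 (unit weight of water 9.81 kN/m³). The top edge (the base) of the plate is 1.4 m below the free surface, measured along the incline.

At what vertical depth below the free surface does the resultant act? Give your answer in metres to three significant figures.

γ = 0.813 × 9.81 = 7.97553 kN/m³.
The plate makes 12.8° with the vertical, i.e. θ = 90° − 12.8° = 77.2° to the horizontal. Measuring y along the incline from the free-surface line, vertical depth h = y·sinθ with sinθ = 0.975149.
With the apex down, the centroid sits h/3 = 3.6/3 = 1.2 m below the base (the top edge), so y_c = 1.4 + 1.2 = 2.6 m and h_c = 2.6 × 0.975149 = 2.53539 m.
A = ½ × 1.6 × 3.6 = 2.88 m².
Resultant F = γ·h_c·A = 7.97553 × 2.53539 × 2.88 = 58.2367 kN.
I_c = b·h³/36 = 1.6 × 3.6³/36 = 2.0736 m⁴.
Centre of pressure: y_p = y_c + I_c/(y_c·A) = 2.6 + 2.0736/(2.6 × 2.88) = 2.6 + 0.276923 = 2.87692 m along the plane.
Vertically, h_p = y_p·sinθ = 2.87692 × 0.975149 = 2.80543 m.

h_p = 2.81 m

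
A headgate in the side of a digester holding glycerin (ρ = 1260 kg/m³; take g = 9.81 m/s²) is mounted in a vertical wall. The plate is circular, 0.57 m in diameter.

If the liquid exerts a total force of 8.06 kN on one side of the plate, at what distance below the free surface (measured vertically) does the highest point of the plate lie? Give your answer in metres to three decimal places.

d_top ≈ 2.270 m

γ = ρg = 1260 × 9.81 / 1000 = 12.3606 kN/m³.
A = π(0.285)² = 0.255176 m².
From F = γ·h_c·A, the centroid depth is h_c = 8.06/(12.3606 × 0.255176) = 2.55538 m.
The centroid is at the centre, 0.285 m below the top of the plate, so the highest point sits at h_top = 2.55538 − 0.285 = 2.27038 m below the surface.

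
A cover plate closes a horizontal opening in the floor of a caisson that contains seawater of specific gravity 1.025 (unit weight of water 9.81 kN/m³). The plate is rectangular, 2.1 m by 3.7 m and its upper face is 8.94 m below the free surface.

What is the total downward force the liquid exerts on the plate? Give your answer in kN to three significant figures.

F ≈ 698 kN

γ = 1.025 × 9.81 = 10.05525 kN/m³.
The plate is horizontal, so pressure is uniform at p = γ·h = 10.05525 × 8.94 = 89.8939 kN/m².
A = 2.1 × 3.7 = 7.77 m².
F = p·A = 89.8939 × 7.77 = 698.476 kN.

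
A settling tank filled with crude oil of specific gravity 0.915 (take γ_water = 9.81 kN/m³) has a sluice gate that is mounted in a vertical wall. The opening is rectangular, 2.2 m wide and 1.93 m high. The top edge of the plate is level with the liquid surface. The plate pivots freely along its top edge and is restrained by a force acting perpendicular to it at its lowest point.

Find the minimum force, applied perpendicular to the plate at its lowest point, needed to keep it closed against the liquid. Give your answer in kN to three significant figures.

γ = 0.915 × 9.81 = 8.97615 kN/m³.
The centroid lies 1.93/2 = 0.965 m below the top edge, so the centroid depth is h_c = 0.965 m.
A = 2.2 × 1.93 = 4.246 m².
Resultant F = γ·h_c·A = 8.97615 × 0.965 × 4.246 = 36.7788 kN.
I_c = b·h³/12 = 2.2 × 1.93³/12 = 1.31799 m⁴.
Centre of pressure: y_p = y_c + I_c/(y_c·A) = 0.965 + 1.31799/(0.965 × 4.246) = 0.965 + 0.321666 = 1.28667 m along the plane.
The resultant acts 0.965 + 0.321666 = 1.28667 m (along the plate) below the hinge at the top edge, so the moment about the hinge is M = F × 1.28667 = 36.7788 × 1.28667 = 47.3222 kN·m.
A normal force at the bottom, 1.93 m from the hinge, must supply this moment: P = 47.3222/1.93 = 24.5193 kN.

P ≈ 24.5 kN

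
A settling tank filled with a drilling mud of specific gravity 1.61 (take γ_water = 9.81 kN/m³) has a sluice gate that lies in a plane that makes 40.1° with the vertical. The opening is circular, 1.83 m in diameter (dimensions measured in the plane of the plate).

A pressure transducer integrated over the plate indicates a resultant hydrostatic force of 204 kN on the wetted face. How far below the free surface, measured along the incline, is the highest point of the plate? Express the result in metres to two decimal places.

y_top ≈ 5.50 m

γ = 1.61 × 9.81 = 15.7941 kN/m³.
A = π(0.915)² = 2.63022 m².
From F = γ·h_c·A, the centroid depth is h_c = 204/(15.7941 × 2.63022) = 4.9107 m.
The plate makes 40.1° with the vertical, i.e. θ = 90° − 40.1° = 49.9° to the horizontal. Measuring y along the incline from the free-surface line, vertical depth h = y·sinθ with sinθ = 0.764921.
Along the incline, y_c = h_c/sinθ = 4.9107/0.764921 = 6.41988 m.
The centroid is at the centre, 0.915 m below the top of the plate, so the highest point sits at y_top = 6.41988 − 0.915 = 5.50488 m along the incline.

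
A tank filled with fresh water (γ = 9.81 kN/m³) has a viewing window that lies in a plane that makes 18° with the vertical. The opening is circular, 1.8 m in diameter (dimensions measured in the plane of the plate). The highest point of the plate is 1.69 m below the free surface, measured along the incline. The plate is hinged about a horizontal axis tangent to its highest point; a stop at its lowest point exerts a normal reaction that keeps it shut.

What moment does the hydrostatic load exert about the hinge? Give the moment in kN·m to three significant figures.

M ≈ 60.1 kN·m

γ = 9.81 kN/m³.
The plate makes 18° with the vertical, i.e. θ = 90° − 18° = 72° to the horizontal. Measuring y along the incline from the free-surface line, vertical depth h = y·sinθ with sinθ = 0.951057.
The centroid is at the centre, 0.9 m below the top of the plate, so y_c = 1.69 + 0.9 = 2.59 m and h_c = 2.59 × 0.951057 = 2.46324 m.
A = π(0.9)² = 2.54469 m².
Resultant F = γ·h_c·A = 9.81 × 2.46324 × 2.54469 = 61.4909 kN.
I_c = πr⁴/4 = π × 0.9⁴/4 = 0.5153 m⁴.
Centre of pressure: y_p = y_c + I_c/(y_c·A) = 2.59 + 0.5153/(2.59 × 2.54469) = 2.59 + 0.0781854 = 2.66819 m along the plane.
The resultant acts 0.9 + 0.0781854 = 0.978185 m (along the plate) below the hinge at the top edge, so the moment about the hinge is M = F × 0.978185 = 61.4909 × 0.978185 = 60.1495 kN·m.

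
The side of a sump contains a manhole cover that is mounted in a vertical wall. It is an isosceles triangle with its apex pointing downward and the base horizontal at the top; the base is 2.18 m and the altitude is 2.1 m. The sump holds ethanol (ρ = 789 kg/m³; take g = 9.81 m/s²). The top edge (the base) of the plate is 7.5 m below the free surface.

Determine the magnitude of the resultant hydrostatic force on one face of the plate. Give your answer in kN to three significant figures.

F ≈ 145 kN

γ = ρg = 789 × 9.81 / 1000 = 7.74009 kN/m³.
With the apex down, the centroid sits h/3 = 2.1/3 = 0.7 m below the base (the top edge), so the centroid depth is h_c = 7.5 + 0.7 = 8.2 m.
A = ½ × 2.18 × 2.1 = 2.289 m².
Resultant F = γ·h_c·A = 7.74009 × 8.2 × 2.289 = 145.28 kN.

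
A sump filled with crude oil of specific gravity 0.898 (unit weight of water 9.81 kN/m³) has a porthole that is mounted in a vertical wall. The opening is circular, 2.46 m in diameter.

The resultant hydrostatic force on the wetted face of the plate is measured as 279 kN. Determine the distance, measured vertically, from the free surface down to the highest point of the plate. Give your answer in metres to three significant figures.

d_top ≈ 5.43 m

γ = 0.898 × 9.81 = 8.80938 kN/m³.
A = π(1.23)² = 4.75292 m².
From F = γ·h_c·A, the centroid depth is h_c = 279/(8.80938 × 4.75292) = 6.66344 m.
The centroid is at the centre, 1.23 m below the top of the plate, so the highest point sits at h_top = 6.66344 − 1.23 = 5.43344 m below the surface.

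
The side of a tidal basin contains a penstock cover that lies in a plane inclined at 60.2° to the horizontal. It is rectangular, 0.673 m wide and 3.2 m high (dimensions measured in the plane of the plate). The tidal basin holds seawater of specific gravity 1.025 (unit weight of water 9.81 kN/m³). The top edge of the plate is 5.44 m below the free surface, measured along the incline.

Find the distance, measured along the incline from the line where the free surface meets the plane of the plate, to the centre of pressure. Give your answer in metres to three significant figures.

y_p = 7.16 m

γ = 1.025 × 9.81 = 10.05525 kN/m³.
Let θ = 60.2° be the plate's angle to the horizontal; measure y along the incline from where the plane meets the free surface. Vertical depth h = y·sinθ with sinθ = 0.867765.
The centroid lies 3.2/2 = 1.6 m below the top edge, so y_c = 5.44 + 1.6 = 7.04 m and h_c = 7.04 × 0.867765 = 6.10907 m.
A = 0.673 × 3.2 = 2.1536 m².
Resultant F = γ·h_c·A = 10.05525 × 6.10907 × 2.1536 = 132.292 kN.
I_c = b·h³/12 = 0.673 × 3.2³/12 = 1.83774 m⁴.
Centre of pressure: y_p = y_c + I_c/(y_c·A) = 7.04 + 1.83774/(7.04 × 2.1536) = 7.04 + 0.121212 = 7.16121 m along the plane.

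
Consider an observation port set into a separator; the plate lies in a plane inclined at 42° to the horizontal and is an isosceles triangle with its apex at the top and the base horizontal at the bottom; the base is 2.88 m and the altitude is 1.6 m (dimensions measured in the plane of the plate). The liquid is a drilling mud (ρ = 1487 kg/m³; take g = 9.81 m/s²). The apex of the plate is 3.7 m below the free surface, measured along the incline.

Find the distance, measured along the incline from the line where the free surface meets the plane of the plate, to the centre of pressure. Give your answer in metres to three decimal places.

y_p = 4.797 m

γ = ρg = 1487 × 9.81 / 1000 = 14.58747 kN/m³.
Let θ = 42° be the plate's angle to the horizontal; measure y along the incline from where the plane meets the free surface. Vertical depth h = y·sinθ with sinθ = 0.669131.
With the apex up, the centroid sits 2h/3 = 2 × 1.6/3 = 1.06667 m below the apex, so y_c = 3.7 + 1.06667 = 4.76667 m and h_c = 4.76667 × 0.669131 = 3.18953 m.
A = ½ × 2.88 × 1.6 = 2.304 m².
Resultant F = γ·h_c·A = 14.58747 × 3.18953 × 2.304 = 107.199 kN.
I_c = b·h³/36 = 2.88 × 1.6³/36 = 0.32768 m⁴.
Centre of pressure: y_p = y_c + I_c/(y_c·A) = 4.76667 + 0.32768/(4.76667 × 2.304) = 4.76667 + 0.0298368 = 4.79651 m along the plane.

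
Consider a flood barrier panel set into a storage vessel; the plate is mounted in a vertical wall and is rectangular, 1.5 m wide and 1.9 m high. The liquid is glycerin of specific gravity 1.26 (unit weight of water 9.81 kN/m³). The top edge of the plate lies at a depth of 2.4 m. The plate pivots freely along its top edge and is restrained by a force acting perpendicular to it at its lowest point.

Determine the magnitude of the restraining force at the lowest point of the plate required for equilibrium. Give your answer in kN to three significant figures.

P ≈ 64.6 kN

γ = 1.26 × 9.81 = 12.3606 kN/m³.
The centroid lies 1.9/2 = 0.95 m below the top edge, so the centroid depth is h_c = 2.4 + 0.95 = 3.35 m.
A = 1.5 × 1.9 = 2.85 m².
Resultant F = γ·h_c·A = 12.3606 × 3.35 × 2.85 = 118.013 kN.
I_c = b·h³/12 = 1.5 × 1.9³/12 = 0.857375 m⁴.
Centre of pressure: y_p = y_c + I_c/(y_c·A) = 3.35 + 0.857375/(3.35 × 2.85) = 3.35 + 0.089801 = 3.4398 m along the plane.
The resultant acts 0.95 + 0.089801 = 1.0398 m (along the plate) below the hinge at the top edge, so the moment about the hinge is M = F × 1.0398 = 118.013 × 1.0398 = 122.71 kN·m.
A normal force at the bottom, 1.9 m from the hinge, must supply this moment: P = 122.71/1.9 = 64.5842 kN.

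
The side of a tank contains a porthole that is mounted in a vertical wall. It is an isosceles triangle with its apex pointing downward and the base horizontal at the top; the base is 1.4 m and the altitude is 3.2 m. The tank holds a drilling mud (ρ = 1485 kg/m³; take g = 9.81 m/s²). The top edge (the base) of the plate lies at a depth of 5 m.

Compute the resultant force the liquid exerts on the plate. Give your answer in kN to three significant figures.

F ≈ 198 kN

γ = ρg = 1485 × 9.81 / 1000 = 14.56785 kN/m³.
With the apex down, the centroid sits h/3 = 3.2/3 = 1.06667 m below the base (the top edge), so the centroid depth is h_c = 5 + 1.06667 = 6.06667 m.
A = ½ × 1.4 × 3.2 = 2.24 m².
Resultant F = γ·h_c·A = 14.56785 × 6.06667 × 2.24 = 197.967 kN.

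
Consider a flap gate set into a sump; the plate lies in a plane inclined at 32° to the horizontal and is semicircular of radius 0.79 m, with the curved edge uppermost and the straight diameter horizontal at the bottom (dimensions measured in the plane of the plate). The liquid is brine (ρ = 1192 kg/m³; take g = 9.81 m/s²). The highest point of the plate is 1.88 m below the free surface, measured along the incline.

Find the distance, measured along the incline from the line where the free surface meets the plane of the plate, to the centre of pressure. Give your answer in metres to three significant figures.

γ = ρg = 1192 × 9.81 / 1000 = 11.69352 kN/m³.
Let θ = 32° be the plate's angle to the horizontal; measure y along the incline from where the plane meets the free surface. Vertical depth h = y·sinθ with sinθ = 0.529919.
The centroid lies 4r/(3π) = 0.335286 m above the diameter, so r − 4r/(3π) = 0.79 − 0.335286 = 0.454714 m below the topmost point, so y_c = 1.88 + 0.454714 = 2.33471 m and h_c = 2.33471 × 0.529919 = 1.23721 m.
A = πr²/2 = π × 0.79²/2 = 0.980334 m².
Resultant F = γ·h_c·A = 11.69352 × 1.23721 × 0.980334 = 14.1828 kN.
I_c = (π/8 − 8/(9π))·r⁴ = 0.109757 × 0.79⁴ = 0.0427504 m⁴.
Centre of pressure: y_p = y_c + I_c/(y_c·A) = 2.33471 + 0.0427504/(2.33471 × 0.980334) = 2.33471 + 0.0186781 = 2.35339 m along the plane.

y_p = 2.35 m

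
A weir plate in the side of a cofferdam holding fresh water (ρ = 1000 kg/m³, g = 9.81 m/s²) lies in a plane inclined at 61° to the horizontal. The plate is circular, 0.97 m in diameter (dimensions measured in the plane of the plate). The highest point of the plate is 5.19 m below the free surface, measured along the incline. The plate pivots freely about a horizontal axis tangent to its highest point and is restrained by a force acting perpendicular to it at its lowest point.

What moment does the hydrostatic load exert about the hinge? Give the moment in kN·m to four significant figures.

M ≈ 17.82 kN·m

γ = ρg = 1000 × 9.81 = 9810 N/m³ = 9.81 kN/m³.
Let θ = 61° be the plate's angle to the horizontal; measure y along the incline from where the plane meets the free surface. Vertical depth h = y·sinθ with sinθ = 0.874620.
The centroid is at the centre, 0.485 m below the top of the plate, so y_c = 5.19 + 0.485 = 5.675 m and h_c = 5.675 × 0.874620 = 4.96347 m.
A = π(0.485)² = 0.738981 m².
Resultant F = γ·h_c·A = 9.81 × 4.96347 × 0.738981 = 35.9822 kN.
I_c = πr⁴/4 = π × 0.485⁴/4 = 0.0434567 m⁴.
Centre of pressure: y_p = y_c + I_c/(y_c·A) = 5.675 + 0.0434567/(5.675 × 0.738981) = 5.675 + 0.0103623 = 5.68536 m along the plane.
The resultant acts 0.485 + 0.0103623 = 0.495362 m (along the plate) below the hinge at the top edge, so the moment about the hinge is M = F × 0.495362 = 35.9822 × 0.495362 = 17.8242 kN·m.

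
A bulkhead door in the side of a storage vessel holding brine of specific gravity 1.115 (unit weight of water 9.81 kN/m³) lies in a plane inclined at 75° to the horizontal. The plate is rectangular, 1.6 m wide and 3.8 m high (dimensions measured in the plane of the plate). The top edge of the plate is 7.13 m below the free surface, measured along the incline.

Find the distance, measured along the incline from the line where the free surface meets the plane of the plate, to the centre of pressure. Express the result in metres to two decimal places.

γ = 1.115 × 9.81 = 10.93815 kN/m³.
Let θ = 75° be the plate's angle to the horizontal; measure y along the incline from where the plane meets the free surface. Vertical depth h = y·sinθ with sinθ = 0.965926.
The centroid lies 3.8/2 = 1.9 m below the top edge, so y_c = 7.13 + 1.9 = 9.03 m and h_c = 9.03 × 0.965926 = 8.72231 m.
A = 1.6 × 3.8 = 6.08 m².
Resultant F = γ·h_c·A = 10.93815 × 8.72231 × 6.08 = 580.068 kN.
I_c = b·h³/12 = 1.6 × 3.8³/12 = 7.31627 m⁴.
Centre of pressure: y_p = y_c + I_c/(y_c·A) = 9.03 + 7.31627/(9.03 × 6.08) = 9.03 + 0.13326 = 9.16326 m along the plane.

y_p = 9.16 m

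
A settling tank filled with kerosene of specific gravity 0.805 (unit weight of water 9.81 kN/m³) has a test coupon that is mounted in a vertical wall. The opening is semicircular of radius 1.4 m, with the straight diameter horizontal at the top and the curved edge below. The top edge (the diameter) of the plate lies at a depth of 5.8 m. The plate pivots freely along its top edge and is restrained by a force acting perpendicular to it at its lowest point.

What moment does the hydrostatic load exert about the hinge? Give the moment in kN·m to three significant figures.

γ = 0.805 × 9.81 = 7.89705 kN/m³.
The centroid of a semicircle lies 4r/(3π) = 0.594178 m from the diameter, here below the top edge, so the centroid depth is h_c = 5.8 + 0.594178 = 6.39418 m.
A = πr²/2 = π × 1.4²/2 = 3.07876 m².
Resultant F = γ·h_c·A = 7.89705 × 6.39418 × 3.07876 = 155.462 kN.
I_c = (π/8 − 8/(9π))·r⁴ = 0.109757 × 1.4⁴ = 0.421642 m⁴.
Centre of pressure: y_p = y_c + I_c/(y_c·A) = 6.39418 + 0.421642/(6.39418 × 3.07876) = 6.39418 + 0.0214182 = 6.4156 m along the plane.
The resultant acts 0.594178 + 0.0214182 = 0.615596 m (along the plate) below the hinge at the top edge, so the moment about the hinge is M = F × 0.615596 = 155.462 × 0.615596 = 95.7018 kN·m.

M ≈ 95.7 kN·m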